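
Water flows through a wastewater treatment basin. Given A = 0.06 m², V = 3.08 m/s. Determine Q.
Formula: Q = A V
Q = 0.06·3.08·1000 = 184.8 L/s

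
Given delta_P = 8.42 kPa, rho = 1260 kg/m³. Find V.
Formula: V = \sqrt{\frac{2 \Delta P}{\rho}}
V = √(2·(8.42·1000)/1260) = 3.656 m/s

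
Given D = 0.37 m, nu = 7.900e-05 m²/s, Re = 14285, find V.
Formula: Re = \frac{V D}{\nu}
Substituting knowns: 14285 = V·0.37/7.900e-05
Solving for V: V = 14285·7.900e-05/0.37 = 3.05 m/s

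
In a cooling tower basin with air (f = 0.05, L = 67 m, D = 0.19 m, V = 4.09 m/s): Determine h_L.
Formula: h_L = f \frac{L}{D} \frac{V^2}{2g}
h_L = 0.05·(67/0.19)·4.09²/(2·9.81) = 15.03 m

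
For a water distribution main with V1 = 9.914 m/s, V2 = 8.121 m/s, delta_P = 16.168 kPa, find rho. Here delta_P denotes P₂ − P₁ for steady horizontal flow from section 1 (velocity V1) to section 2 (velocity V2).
Formula: \Delta P = \frac{1}{2} \rho (V_1^2 - V_2^2)
Substituting knowns: 16.168 = 0.5·rho·(9.914² − 8.121²)/1000
Solving for rho: rho = 2·(16.168·1000)/(9.914² − 8.121²) = 1000 kg/m³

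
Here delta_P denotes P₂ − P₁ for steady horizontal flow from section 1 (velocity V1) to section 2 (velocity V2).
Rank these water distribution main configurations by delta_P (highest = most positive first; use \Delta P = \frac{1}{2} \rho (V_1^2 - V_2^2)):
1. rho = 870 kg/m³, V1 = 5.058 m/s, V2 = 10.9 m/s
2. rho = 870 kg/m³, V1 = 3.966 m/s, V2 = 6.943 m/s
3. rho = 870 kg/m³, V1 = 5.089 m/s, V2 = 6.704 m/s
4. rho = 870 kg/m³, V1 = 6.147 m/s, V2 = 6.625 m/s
Case 1: delta_P = -40.55 kPa
Case 2: delta_P = -14.13 kPa
Case 3: delta_P = -8.285 kPa
Case 4: delta_P = -2.656 kPa
Ranking (highest first): 4, 3, 2, 1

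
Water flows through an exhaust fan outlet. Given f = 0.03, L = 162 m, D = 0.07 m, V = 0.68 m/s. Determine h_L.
Formula: h_L = f \frac{L}{D} \frac{V^2}{2g}
h_L = 0.03·(162/0.07)·0.68²/(2·9.81) = 1.636 m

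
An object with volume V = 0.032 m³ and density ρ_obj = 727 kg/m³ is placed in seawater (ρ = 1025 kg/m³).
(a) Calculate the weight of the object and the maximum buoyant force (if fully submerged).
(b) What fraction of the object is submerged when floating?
(a) W=rho_obj*g*V=727*9.81*0.032=228.2 N; F_B(max)=rho*g*V=1025*9.81*0.032=321.8 N
(b) Floating fraction=rho_obj/rho=727/1025=0.709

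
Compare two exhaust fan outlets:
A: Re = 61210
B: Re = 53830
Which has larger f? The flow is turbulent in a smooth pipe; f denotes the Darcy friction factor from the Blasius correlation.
f(A) = 0.02009, f(B) = 0.02075. Answer: B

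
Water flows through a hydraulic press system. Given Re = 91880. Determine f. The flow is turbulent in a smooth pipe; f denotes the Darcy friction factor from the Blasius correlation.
Formula: f = \frac{0.316}{Re^{0.25}}
f = 0.316/91880^0.25 = 0.01815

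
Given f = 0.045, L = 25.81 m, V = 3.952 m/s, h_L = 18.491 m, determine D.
Formula: h_L = f \frac{L}{D} \frac{V^2}{2g}
Substituting knowns: 18.491 = 0.045·(25.81/D)·3.952²/(2·9.81)
Solving for D: D = 0.045·25.81·3.952²/(2·9.81·18.491) = 0.05 m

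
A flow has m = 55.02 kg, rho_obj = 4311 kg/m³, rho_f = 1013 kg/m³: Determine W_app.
Formula: W_{app} = mg\left(1 - \frac{\rho_f}{\rho_{obj}}\right)
W_app = 55.02·9.81·(1 − 1013/4311) = 412.9 N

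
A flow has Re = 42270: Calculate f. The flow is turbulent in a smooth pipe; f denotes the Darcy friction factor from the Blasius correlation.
Formula: f = \frac{0.316}{Re^{0.25}}
f = 0.316/42270^0.25 = 0.02204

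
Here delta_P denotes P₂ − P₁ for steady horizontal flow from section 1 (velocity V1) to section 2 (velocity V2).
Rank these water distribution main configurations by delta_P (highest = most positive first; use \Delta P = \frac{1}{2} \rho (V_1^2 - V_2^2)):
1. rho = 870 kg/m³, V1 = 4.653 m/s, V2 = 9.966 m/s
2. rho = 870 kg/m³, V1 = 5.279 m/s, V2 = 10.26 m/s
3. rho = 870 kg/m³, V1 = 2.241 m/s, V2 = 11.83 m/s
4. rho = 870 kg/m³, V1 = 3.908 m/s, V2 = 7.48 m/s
Case 1: delta_P = -33.79 kPa
Case 2: delta_P = -33.67 kPa
Case 3: delta_P = -58.69 kPa
Case 4: delta_P = -17.69 kPa
Ranking (highest first): 4, 2, 1, 3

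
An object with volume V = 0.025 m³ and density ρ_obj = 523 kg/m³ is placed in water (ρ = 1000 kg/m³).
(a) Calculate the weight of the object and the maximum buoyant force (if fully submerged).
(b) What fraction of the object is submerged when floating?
(a) W=rho_obj*g*V=523*9.81*0.025=128.3 N; F_B(max)=rho*g*V=1000*9.81*0.025=245.2 N
(b) Floating fraction=rho_obj/rho=523/1000=0.523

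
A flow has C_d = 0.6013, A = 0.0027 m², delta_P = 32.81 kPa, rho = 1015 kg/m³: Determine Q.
Formula: Q = C_d A \sqrt{\frac{2 \Delta P}{\rho}}
Q = 0.6013·0.0027·√(2·(32.81·1000)/1015)·1000 = 13.05 L/s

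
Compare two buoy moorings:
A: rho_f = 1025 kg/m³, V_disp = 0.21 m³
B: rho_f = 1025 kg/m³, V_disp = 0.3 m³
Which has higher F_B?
F_B(A) = 2112 N, F_B(B) = 3017 N. Answer: B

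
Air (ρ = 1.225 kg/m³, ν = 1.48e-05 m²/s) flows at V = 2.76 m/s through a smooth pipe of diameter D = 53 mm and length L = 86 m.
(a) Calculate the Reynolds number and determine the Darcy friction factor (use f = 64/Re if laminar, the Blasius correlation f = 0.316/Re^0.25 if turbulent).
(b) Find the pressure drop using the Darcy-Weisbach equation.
(a) Re = V·D/ν = 2.76·0.053/1.48e-05 = 9883.8 → turbulent (Re > 4000); f = 0.316/Re^0.25 = 0.316/9883.8^0.25 = 0.031692
(b) Darcy-Weisbach: ΔP = f·(L/D)·½ρV²/1000 = 0.031692·(86/0.053)·½·1.225·2.76²/1000 = 0.2399 kPa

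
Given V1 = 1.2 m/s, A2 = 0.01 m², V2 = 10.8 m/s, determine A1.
Formula: V_2 = \frac{A_1 V_1}{A_2}
Substituting knowns: 10.8 = A1·1.2/0.01
Solving for A1: A1 = 10.8·0.01/1.2 = 0.09 m²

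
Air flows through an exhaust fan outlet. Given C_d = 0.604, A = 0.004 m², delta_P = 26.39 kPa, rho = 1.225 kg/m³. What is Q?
Formula: Q = C_d A \sqrt{\frac{2 \Delta P}{\rho}}
Q = 0.604·0.004·√(2·(26.39·1000)/1.225)·1000 = 501.5 L/s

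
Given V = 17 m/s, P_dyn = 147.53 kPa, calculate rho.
Formula: P_{dyn} = \frac{1}{2} \rho V^2
Substituting knowns: 147.53 = 0.5·rho·17²/1000
Solving for rho: rho = 2·(147.53·1000)/17² = 1021 kg/m³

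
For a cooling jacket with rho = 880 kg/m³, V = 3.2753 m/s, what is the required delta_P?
Formula: V = \sqrt{\frac{2 \Delta P}{\rho}}
Substituting knowns: 3.2753 = √(2·(delta_P·1000)/880)
Solving for delta_P: delta_P = 3.2753²·880/2/1000 = 4.72 kPa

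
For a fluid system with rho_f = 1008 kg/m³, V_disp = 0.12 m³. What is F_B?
Formula: F_B = \rho_f g V_{disp}
F_B = 1008·9.81·0.12 = 1187 N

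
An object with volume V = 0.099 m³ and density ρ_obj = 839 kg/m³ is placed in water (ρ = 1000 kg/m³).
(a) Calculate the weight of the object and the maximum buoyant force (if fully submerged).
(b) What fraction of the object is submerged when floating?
(a) W=rho_obj*g*V=839*9.81*0.099=814.8 N; F_B(max)=rho*g*V=1000*9.81*0.099=971.2 N
(b) Floating fraction=rho_obj/rho=839/1000=0.839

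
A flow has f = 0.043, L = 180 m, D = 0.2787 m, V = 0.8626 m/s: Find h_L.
Formula: h_L = f \frac{L}{D} \frac{V^2}{2g}
h_L = 0.043·(180/0.2787)·0.8626²/(2·9.81) = 1.053 m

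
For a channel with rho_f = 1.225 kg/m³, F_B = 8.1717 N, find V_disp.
Formula: F_B = \rho_f g V_{disp}
Substituting knowns: 8.1717 = 1.225·9.81·V_disp
Solving for V_disp: V_disp = 8.1717/(1.225·9.81) = 0.68 m³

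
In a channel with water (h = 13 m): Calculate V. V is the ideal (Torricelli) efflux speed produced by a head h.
Formula: V = \sqrt{2 g h}
V = √(2·9.81·13) = 15.97 m/s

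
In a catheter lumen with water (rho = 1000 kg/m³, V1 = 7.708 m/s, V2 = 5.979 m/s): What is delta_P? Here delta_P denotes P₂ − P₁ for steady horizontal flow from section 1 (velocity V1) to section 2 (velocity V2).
Formula: \Delta P = \frac{1}{2} \rho (V_1^2 - V_2^2)
delta_P = 0.5·1000·(7.708² − 5.979²)/1000 = 11.83 kPa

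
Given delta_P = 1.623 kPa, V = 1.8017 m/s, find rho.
Formula: V = \sqrt{\frac{2 \Delta P}{\rho}}
Substituting knowns: 1.8017 = √(2·(1.623·1000)/rho)
Solving for rho: rho = 2·(1.623·1000)/1.8017² = 1000 kg/m³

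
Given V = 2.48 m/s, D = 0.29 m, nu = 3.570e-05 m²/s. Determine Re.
Formula: Re = \frac{V D}{\nu}
Re = 2.48·0.29/3.570e-05 = 20146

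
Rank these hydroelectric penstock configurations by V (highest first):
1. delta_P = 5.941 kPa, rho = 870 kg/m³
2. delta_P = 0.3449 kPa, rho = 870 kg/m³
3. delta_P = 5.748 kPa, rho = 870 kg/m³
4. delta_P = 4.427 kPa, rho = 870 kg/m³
Case 1: V = 3.696 m/s
Case 2: V = 0.8904 m/s
Case 3: V = 3.635 m/s
Case 4: V = 3.19 m/s
Ranking (highest first): 1, 3, 4, 2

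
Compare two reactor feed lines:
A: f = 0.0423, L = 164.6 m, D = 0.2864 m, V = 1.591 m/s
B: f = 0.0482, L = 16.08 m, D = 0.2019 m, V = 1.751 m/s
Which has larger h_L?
h_L(A) = 3.136 m, h_L(B) = 0.5999 m. Answer: A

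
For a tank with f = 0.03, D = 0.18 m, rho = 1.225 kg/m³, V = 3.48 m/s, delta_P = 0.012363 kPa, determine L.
Formula: \Delta P = f \frac{L}{D} \frac{\rho V^2}{2}
Substituting knowns: 0.012363 = 0.03·(L/0.18)·0.5·1.225·3.48²/1000
Solving for L: L = (0.012363·1000)·0.18/(0.03·0.5·1.225·3.48²) = 10 m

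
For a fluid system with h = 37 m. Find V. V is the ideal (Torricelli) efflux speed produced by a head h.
Formula: V = \sqrt{2 g h}
V = √(2·9.81·37) = 26.94 m/s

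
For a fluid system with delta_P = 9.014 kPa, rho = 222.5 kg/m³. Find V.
Formula: V = \sqrt{\frac{2 \Delta P}{\rho}}
V = √(2·(9.014·1000)/222.5) = 9.001 m/s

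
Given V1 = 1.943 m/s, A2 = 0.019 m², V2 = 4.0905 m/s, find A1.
Formula: V_2 = \frac{A_1 V_1}{A_2}
Substituting knowns: 4.0905 = A1·1.943/0.019
Solving for A1: A1 = 4.0905·0.019/1.943 = 0.04 m²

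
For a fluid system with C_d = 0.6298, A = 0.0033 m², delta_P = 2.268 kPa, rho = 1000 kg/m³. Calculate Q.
Formula: Q = C_d A \sqrt{\frac{2 \Delta P}{\rho}}
Q = 0.6298·0.0033·√(2·(2.268·1000)/1000)·1000 = 4.426 L/s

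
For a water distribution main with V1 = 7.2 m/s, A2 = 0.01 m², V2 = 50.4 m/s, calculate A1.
Formula: V_2 = \frac{A_1 V_1}{A_2}
Substituting knowns: 50.4 = A1·7.2/0.01
Solving for A1: A1 = 50.4·0.01/7.2 = 0.07 m²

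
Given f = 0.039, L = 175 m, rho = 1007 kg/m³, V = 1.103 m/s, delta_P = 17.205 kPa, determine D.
Formula: \Delta P = f \frac{L}{D} \frac{\rho V^2}{2}
Substituting knowns: 17.205 = 0.039·(175/D)·0.5·1007·1.103²/1000
Solving for D: D = 0.039·175·0.5·1007·1.103²/(17.205·1000) = 0.243 m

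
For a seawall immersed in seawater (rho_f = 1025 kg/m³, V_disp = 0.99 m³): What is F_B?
Formula: F_B = \rho_f g V_{disp}
F_B = 1025·9.81·0.99 = 9955 N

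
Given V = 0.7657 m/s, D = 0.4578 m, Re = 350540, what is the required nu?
Formula: Re = \frac{V D}{\nu}
Substituting knowns: 350540 = 0.7657·0.4578/nu
Solving for nu: nu = 0.7657·0.4578/350540 = 1.000e-06 m²/s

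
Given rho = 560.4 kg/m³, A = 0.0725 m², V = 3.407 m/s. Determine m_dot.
Formula: \dot{m} = \rho A V
m_dot = 560.4·0.0725·3.407 = 138.4 kg/s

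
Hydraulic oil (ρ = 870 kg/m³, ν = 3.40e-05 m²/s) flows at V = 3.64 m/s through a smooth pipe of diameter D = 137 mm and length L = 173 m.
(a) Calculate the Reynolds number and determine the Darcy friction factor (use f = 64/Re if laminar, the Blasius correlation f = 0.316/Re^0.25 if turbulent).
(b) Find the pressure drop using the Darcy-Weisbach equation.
(a) Re = V·D/ν = 3.64·0.137/3.40e-05 = 14667 → turbulent (Re > 4000); f = 0.316/Re^0.25 = 0.316/14667^0.25 = 0.028715
(b) Darcy-Weisbach: ΔP = f·(L/D)·½ρV²/1000 = 0.028715·(173/0.137)·½·870·3.64²/1000 = 209 kPa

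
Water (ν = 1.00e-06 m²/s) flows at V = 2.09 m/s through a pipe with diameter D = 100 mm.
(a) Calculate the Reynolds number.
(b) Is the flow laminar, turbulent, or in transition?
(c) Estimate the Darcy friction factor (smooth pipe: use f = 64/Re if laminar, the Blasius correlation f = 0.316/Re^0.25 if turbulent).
(a) Re = V·D/ν = 2.09·0.1/1.00e-06 = 209000
(b) Flow regime: turbulent (Re > 4000)
(c) Friction factor: f = 0.316/Re^0.25 = 0.316/209000^0.25 = 0.01478 (Blasius is strictly valid for Re ≲ 1e5; used here as the smooth-pipe estimate the problem specifies)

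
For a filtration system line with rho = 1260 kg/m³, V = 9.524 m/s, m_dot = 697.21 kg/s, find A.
Formula: \dot{m} = \rho A V
Substituting knowns: 697.21 = 1260·A·9.524
Solving for A: A = 697.21/(1260·9.524) = 0.0581 m²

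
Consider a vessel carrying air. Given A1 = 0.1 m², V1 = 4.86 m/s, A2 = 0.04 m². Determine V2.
Formula: V_2 = \frac{A_1 V_1}{A_2}
V2 = 0.1·4.86/0.04 = 12.15 m/s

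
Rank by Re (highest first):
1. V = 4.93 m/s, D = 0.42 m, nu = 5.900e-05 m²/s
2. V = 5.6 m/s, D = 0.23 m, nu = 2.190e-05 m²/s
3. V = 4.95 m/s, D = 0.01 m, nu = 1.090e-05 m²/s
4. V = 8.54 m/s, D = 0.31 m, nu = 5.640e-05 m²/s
Case 1: Re = 35095
Case 2: Re = 58813
Case 3: Re = 4541
Case 4: Re = 46940
Ranking (highest first): 2, 4, 1, 3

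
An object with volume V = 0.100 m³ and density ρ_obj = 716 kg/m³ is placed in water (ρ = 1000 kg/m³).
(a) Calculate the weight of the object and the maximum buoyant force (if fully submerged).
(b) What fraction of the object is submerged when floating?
(a) W=rho_obj*g*V=716*9.81*0.100=702.4 N; F_B(max)=rho*g*V=1000*9.81*0.100=981.0 N
(b) Floating fraction=rho_obj/rho=716/1000=0.716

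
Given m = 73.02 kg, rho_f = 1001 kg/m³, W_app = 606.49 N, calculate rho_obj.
Formula: W_{app} = mg\left(1 - \frac{\rho_f}{\rho_{obj}}\right)
Substituting knowns: 606.49 = 73.02·9.81·(1 − 1001/rho_obj)
Solving for rho_obj: rho_obj = 1001/(1 − 606.49/(73.02·9.81)) = 6528 kg/m³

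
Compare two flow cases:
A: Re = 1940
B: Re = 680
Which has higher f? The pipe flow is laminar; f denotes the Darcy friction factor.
f(A) = 0.03299, f(B) = 0.09412. Answer: B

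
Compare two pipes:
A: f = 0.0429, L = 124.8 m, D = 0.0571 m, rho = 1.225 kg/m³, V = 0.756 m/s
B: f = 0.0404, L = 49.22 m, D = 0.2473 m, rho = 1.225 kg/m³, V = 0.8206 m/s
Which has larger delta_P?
delta_P(A) = 0.03282 kPa, delta_P(B) = 0.003316 kPa. Answer: A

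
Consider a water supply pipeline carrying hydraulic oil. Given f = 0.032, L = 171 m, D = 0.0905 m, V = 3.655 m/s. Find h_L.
Formula: h_L = f \frac{L}{D} \frac{V^2}{2g}
h_L = 0.032·(171/0.0905)·3.655²/(2·9.81) = 41.17 m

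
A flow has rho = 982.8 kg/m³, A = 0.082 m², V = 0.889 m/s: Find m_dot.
Formula: \dot{m} = \rho A V
m_dot = 982.8·0.082·0.889 = 71.64 kg/s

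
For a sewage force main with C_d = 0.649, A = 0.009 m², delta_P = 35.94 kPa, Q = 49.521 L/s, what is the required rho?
Formula: Q = C_d A \sqrt{\frac{2 \Delta P}{\rho}}
Substituting knowns: 49.521 = 0.649·0.009·√(2·(35.94·1000)/rho)·1000
Solving for rho: rho = 2·(35.94·1000)/((49.521/1000)/(0.649·0.009))² = 1000 kg/m³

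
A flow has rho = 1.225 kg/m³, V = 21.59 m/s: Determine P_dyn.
Formula: P_{dyn} = \frac{1}{2} \rho V^2
P_dyn = 0.5·1.225·21.59²/1000 = 0.2855 kPa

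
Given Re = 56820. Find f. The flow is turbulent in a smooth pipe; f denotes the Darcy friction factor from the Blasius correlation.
Formula: f = \frac{0.316}{Re^{0.25}}
f = 0.316/56820^0.25 = 0.02047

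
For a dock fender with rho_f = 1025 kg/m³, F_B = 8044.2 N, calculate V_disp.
Formula: F_B = \rho_f g V_{disp}
Substituting knowns: 8044.2 = 1025·9.81·V_disp
Solving for V_disp: V_disp = 8044.2/(1025·9.81) = 0.8 m³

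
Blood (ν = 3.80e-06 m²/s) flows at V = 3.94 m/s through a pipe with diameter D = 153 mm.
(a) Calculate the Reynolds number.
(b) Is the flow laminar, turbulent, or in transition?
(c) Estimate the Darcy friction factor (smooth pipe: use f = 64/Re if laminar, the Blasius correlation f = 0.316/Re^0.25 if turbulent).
(a) Re = V·D/ν = 3.94·0.153/3.80e-06 = 158640
(b) Flow regime: turbulent (Re > 4000)
(c) Friction factor: f = 0.316/Re^0.25 = 0.316/158640^0.25 = 0.01583 (Blasius is strictly valid for Re ≲ 1e5; used here as the smooth-pipe estimate the problem specifies)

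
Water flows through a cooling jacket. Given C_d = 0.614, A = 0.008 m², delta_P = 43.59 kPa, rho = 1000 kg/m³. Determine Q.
Formula: Q = C_d A \sqrt{\frac{2 \Delta P}{\rho}}
Q = 0.614·0.008·√(2·(43.59·1000)/1000)·1000 = 45.86 L/s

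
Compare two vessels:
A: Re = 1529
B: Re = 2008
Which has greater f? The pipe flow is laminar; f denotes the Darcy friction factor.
f(A) = 0.04186, f(B) = 0.03187. Answer: A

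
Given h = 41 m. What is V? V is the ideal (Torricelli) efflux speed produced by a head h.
Formula: V = \sqrt{2 g h}
V = √(2·9.81·41) = 28.36 m/s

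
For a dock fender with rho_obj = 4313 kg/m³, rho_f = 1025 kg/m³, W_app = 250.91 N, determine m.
Formula: W_{app} = mg\left(1 - \frac{\rho_f}{\rho_{obj}}\right)
Substituting knowns: 250.91 = m·9.81·(1 − 1025/4313)
Solving for m: m = 250.91/(9.81·(1 − 1025/4313)) = 33.55 kg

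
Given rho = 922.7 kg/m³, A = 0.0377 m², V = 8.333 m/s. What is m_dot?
Formula: \dot{m} = \rho A V
m_dot = 922.7·0.0377·8.333 = 289.9 kg/s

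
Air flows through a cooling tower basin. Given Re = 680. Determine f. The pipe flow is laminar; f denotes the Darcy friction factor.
Formula: f = \frac{64}{Re}
f = 64/680 = 0.09412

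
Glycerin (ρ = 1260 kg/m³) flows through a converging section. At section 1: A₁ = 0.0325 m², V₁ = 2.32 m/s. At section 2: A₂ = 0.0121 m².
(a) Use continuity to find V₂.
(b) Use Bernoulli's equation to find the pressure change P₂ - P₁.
(a) Continuity: A₁V₁=A₂V₂ -> V₂=A₁V₁/A₂=0.0325*2.32/0.0121=6.23 m/s
(b) Bernoulli: P₂-P₁=0.5*rho*(V₁^2-V₂^2)/1000=0.5*1260*(2.32^2-6.23^2)/1000=-21.06 kPa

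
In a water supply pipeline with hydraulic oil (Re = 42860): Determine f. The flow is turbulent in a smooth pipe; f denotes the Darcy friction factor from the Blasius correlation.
Formula: f = \frac{0.316}{Re^{0.25}}
f = 0.316/42860^0.25 = 0.02196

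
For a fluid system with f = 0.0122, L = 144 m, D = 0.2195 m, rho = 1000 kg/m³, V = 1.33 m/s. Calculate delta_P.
Formula: \Delta P = f \frac{L}{D} \frac{\rho V^2}{2}
delta_P = 0.0122·(144/0.2195)·0.5·1000·1.33²/1000 = 7.079 kPa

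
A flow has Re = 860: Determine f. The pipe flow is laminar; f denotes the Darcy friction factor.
Formula: f = \frac{64}{Re}
f = 64/860 = 0.07442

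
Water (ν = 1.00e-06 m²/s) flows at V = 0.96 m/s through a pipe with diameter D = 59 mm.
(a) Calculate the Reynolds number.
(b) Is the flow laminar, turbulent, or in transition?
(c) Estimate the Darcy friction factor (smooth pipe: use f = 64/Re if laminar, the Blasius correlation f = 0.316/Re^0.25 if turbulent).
(a) Re = V·D/ν = 0.96·0.059/1.00e-06 = 56640
(b) Flow regime: turbulent (Re > 4000)
(c) Friction factor: f = 0.316/Re^0.25 = 0.316/56640^0.25 = 0.02048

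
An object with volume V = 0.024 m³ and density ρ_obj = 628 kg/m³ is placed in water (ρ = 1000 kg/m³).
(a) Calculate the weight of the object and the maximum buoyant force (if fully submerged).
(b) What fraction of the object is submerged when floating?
(a) W=rho_obj*g*V=628*9.81*0.024=147.9 N; F_B(max)=rho*g*V=1000*9.81*0.024=235.4 N
(b) Floating fraction=rho_obj/rho=628/1000=0.628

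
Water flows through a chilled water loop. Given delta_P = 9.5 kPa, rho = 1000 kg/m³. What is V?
Formula: V = \sqrt{\frac{2 \Delta P}{\rho}}
V = √(2·(9.5·1000)/1000) = 4.359 m/s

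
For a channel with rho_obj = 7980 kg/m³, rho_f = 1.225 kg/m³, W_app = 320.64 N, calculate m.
Formula: W_{app} = mg\left(1 - \frac{\rho_f}{\rho_{obj}}\right)
Substituting knowns: 320.64 = m·9.81·(1 − 1.225/7980)
Solving for m: m = 320.64/(9.81·(1 − 1.225/7980)) = 32.69 kg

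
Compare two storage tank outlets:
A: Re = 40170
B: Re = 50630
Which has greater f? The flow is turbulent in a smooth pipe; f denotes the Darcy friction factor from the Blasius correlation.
f(A) = 0.02232, f(B) = 0.02107. Answer: A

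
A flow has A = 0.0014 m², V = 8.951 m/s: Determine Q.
Formula: Q = A V
Q = 0.0014·8.951·1000 = 12.53 L/s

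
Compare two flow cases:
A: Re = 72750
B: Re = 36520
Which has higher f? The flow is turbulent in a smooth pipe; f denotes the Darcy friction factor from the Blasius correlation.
f(A) = 0.01924, f(B) = 0.02286. Answer: B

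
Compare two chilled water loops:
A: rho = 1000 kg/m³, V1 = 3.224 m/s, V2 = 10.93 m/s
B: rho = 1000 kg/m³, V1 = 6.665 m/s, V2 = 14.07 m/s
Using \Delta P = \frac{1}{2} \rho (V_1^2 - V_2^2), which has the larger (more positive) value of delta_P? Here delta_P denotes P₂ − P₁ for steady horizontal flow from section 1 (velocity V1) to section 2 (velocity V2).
delta_P(A) = -54.54 kPa, delta_P(B) = -76.77 kPa. Answer: A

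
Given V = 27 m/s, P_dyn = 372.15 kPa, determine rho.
Formula: P_{dyn} = \frac{1}{2} \rho V^2
Substituting knowns: 372.15 = 0.5·rho·27²/1000
Solving for rho: rho = 2·(372.15·1000)/27² = 1021 kg/m³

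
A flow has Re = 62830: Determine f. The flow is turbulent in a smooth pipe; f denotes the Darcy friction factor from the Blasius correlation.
Formula: f = \frac{0.316}{Re^{0.25}}
f = 0.316/62830^0.25 = 0.01996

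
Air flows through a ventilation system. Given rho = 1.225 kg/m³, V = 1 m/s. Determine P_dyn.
Formula: P_{dyn} = \frac{1}{2} \rho V^2
P_dyn = 0.5·1.225·1²/1000 = 0.0006125 kPa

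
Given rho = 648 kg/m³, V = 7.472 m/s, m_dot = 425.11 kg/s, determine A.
Formula: \dot{m} = \rho A V
Substituting knowns: 425.11 = 648·A·7.472
Solving for A: A = 425.11/(648·7.472) = 0.0878 m²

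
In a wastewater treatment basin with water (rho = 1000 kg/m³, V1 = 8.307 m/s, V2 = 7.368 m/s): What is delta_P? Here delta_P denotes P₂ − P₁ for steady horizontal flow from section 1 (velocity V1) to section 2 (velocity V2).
Formula: \Delta P = \frac{1}{2} \rho (V_1^2 - V_2^2)
delta_P = 0.5·1000·(8.307² − 7.368²)/1000 = 7.359 kPa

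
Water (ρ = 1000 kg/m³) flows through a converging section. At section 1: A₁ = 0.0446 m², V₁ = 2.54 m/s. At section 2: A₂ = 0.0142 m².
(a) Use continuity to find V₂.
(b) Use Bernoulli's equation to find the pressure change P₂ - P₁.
(a) Continuity: A₁V₁=A₂V₂ -> V₂=A₁V₁/A₂=0.0446*2.54/0.0142=7.98 m/s
(b) Bernoulli: P₂-P₁=0.5*rho*(V₁^2-V₂^2)/1000=0.5*1000*(2.54^2-7.98^2)/1000=-28.61 kPa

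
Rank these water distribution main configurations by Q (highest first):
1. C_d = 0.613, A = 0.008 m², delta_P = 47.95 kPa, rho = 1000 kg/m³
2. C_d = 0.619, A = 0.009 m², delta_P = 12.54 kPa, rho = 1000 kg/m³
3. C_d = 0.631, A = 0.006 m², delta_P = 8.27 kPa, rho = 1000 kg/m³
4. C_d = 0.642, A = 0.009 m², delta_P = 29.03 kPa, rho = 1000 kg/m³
Case 1: Q = 48.02 L/s
Case 2: Q = 27.9 L/s
Case 3: Q = 15.4 L/s
Case 4: Q = 44.03 L/s
Ranking (highest first): 1, 4, 2, 3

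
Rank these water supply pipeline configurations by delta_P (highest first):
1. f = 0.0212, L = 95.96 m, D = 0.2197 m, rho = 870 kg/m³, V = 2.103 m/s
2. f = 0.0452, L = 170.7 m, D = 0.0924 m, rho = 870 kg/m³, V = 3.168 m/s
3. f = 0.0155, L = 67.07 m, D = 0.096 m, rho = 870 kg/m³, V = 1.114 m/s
Case 1: delta_P = 17.81 kPa
Case 2: delta_P = 364.6 kPa
Case 3: delta_P = 5.846 kPa
Ranking (highest first): 2, 1, 3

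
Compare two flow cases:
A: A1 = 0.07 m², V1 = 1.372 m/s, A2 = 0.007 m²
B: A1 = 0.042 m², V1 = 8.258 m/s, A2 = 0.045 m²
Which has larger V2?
V2(A) = 13.72 m/s, V2(B) = 7.707 m/s. Answer: A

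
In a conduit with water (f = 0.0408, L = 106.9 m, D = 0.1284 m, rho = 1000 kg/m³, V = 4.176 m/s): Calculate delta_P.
Formula: \Delta P = f \frac{L}{D} \frac{\rho V^2}{2}
delta_P = 0.0408·(106.9/0.1284)·0.5·1000·4.176²/1000 = 296.2 kPa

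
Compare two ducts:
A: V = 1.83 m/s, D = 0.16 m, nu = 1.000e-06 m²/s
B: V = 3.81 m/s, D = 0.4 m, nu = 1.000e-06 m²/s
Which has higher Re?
Re(A) = 292800, Re(B) = 1.524e+06. Answer: B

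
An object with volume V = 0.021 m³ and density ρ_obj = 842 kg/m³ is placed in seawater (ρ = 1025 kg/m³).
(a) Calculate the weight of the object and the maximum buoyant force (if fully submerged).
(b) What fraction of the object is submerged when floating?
(a) W=rho_obj*g*V=842*9.81*0.021=173.5 N; F_B(max)=rho*g*V=1025*9.81*0.021=211.2 N
(b) Floating fraction=rho_obj/rho=842/1025=0.821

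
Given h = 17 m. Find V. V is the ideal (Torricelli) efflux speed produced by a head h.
Formula: V = \sqrt{2 g h}
V = √(2·9.81·17) = 18.26 m/s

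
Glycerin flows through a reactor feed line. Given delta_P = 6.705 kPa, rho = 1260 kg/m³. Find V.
Formula: V = \sqrt{\frac{2 \Delta P}{\rho}}
V = √(2·(6.705·1000)/1260) = 3.262 m/s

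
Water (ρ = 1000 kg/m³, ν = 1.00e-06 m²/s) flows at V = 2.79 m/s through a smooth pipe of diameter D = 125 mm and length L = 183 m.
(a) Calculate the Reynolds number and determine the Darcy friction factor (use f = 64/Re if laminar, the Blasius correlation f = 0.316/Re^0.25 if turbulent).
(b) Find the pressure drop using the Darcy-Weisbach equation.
(a) Re = V·D/ν = 2.79·0.125/1.00e-06 = 348750 → turbulent (Re > 4000); f = 0.316/Re^0.25 = 0.316/348750^0.25 = 0.013003 (Blasius is strictly valid for Re ≲ 1e5; used here as the smooth-pipe estimate the problem specifies)
(b) Darcy-Weisbach: ΔP = f·(L/D)·½ρV²/1000 = 0.013003·(183/0.125)·½·1000·2.79²/1000 = 74.09 kPa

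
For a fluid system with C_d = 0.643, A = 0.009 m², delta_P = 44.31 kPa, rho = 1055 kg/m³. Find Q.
Formula: Q = C_d A \sqrt{\frac{2 \Delta P}{\rho}}
Q = 0.643·0.009·√(2·(44.31·1000)/1055)·1000 = 53.04 L/s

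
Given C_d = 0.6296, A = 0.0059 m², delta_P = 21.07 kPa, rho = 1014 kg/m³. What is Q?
Formula: Q = C_d A \sqrt{\frac{2 \Delta P}{\rho}}
Q = 0.6296·0.0059·√(2·(21.07·1000)/1014)·1000 = 23.95 L/s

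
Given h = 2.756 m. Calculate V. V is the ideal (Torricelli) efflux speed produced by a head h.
Formula: V = \sqrt{2 g h}
V = √(2·9.81·2.756) = 7.353 m/s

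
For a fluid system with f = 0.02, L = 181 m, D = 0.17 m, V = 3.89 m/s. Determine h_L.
Formula: h_L = f \frac{L}{D} \frac{V^2}{2g}
h_L = 0.02·(181/0.17)·3.89²/(2·9.81) = 16.42 m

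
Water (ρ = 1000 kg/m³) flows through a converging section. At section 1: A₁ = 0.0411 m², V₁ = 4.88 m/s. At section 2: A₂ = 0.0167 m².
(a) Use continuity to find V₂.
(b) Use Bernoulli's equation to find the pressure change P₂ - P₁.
(a) Continuity: A₁V₁=A₂V₂ -> V₂=A₁V₁/A₂=0.0411*4.88/0.0167=12.01 m/s
(b) Bernoulli: P₂-P₁=0.5*rho*(V₁^2-V₂^2)/1000=0.5*1000*(4.88^2-12.01^2)/1000=-60.21 kPa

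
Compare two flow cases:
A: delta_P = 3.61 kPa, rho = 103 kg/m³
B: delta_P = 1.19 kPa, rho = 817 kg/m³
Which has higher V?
V(A) = 8.372 m/s, V(B) = 1.707 m/s. Answer: A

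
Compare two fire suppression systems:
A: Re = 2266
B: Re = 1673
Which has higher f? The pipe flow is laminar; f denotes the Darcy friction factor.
f(A) = 0.02824, f(B) = 0.03825. Answer: B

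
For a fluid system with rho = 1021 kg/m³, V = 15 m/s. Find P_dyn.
Formula: P_{dyn} = \frac{1}{2} \rho V^2
P_dyn = 0.5·1021·15²/1000 = 114.9 kPa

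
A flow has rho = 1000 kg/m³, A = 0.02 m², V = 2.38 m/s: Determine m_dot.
Formula: \dot{m} = \rho A V
m_dot = 1000·0.02·2.38 = 47.6 kg/s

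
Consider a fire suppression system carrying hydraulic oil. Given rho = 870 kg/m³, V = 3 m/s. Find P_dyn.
Formula: P_{dyn} = \frac{1}{2} \rho V^2
P_dyn = 0.5·870·3²/1000 = 3.915 kPa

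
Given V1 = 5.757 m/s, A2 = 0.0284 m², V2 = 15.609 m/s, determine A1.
Formula: V_2 = \frac{A_1 V_1}{A_2}
Substituting knowns: 15.609 = A1·5.757/0.0284
Solving for A1: A1 = 15.609·0.0284/5.757 = 0.077 m²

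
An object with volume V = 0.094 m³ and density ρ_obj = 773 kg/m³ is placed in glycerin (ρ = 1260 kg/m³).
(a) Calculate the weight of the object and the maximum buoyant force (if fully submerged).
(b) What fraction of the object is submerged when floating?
(a) W=rho_obj*g*V=773*9.81*0.094=712.8 N; F_B(max)=rho*g*V=1260*9.81*0.094=1161.9 N
(b) Floating fraction=rho_obj/rho=773/1260=0.613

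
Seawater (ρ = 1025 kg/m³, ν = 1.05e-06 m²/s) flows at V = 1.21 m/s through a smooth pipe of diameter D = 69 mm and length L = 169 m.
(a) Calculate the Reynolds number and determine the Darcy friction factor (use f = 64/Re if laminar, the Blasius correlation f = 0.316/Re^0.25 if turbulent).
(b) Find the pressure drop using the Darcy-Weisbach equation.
(a) Re = V·D/ν = 1.21·0.069/1.05e-06 = 79514 → turbulent (Re > 4000); f = 0.316/Re^0.25 = 0.316/79514^0.25 = 0.018818
(b) Darcy-Weisbach: ΔP = f·(L/D)·½ρV²/1000 = 0.018818·(169/0.069)·½·1025·1.21²/1000 = 34.58 kPa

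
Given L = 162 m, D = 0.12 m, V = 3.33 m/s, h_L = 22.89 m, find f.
Formula: h_L = f \frac{L}{D} \frac{V^2}{2g}
Substituting knowns: 22.89 = f·(162/0.12)·3.33²/(2·9.81)
Solving for f: f = 22.89·2·9.81/((162/0.12)·3.33²) = 0.03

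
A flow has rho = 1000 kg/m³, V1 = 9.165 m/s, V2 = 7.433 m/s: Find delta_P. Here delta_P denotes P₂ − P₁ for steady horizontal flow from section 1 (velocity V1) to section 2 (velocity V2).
Formula: \Delta P = \frac{1}{2} \rho (V_1^2 - V_2^2)
delta_P = 0.5·1000·(9.165² − 7.433²)/1000 = 14.37 kPa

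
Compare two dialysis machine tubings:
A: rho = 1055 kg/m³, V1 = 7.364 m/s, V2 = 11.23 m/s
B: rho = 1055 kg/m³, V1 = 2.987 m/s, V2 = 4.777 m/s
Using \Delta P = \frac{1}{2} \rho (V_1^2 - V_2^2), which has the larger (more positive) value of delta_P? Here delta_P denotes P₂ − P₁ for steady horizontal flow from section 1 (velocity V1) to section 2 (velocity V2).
delta_P(A) = -37.92 kPa, delta_P(B) = -7.331 kPa. Answer: B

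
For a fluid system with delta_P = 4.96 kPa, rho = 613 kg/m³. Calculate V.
Formula: V = \sqrt{\frac{2 \Delta P}{\rho}}
V = √(2·(4.96·1000)/613) = 4.023 m/s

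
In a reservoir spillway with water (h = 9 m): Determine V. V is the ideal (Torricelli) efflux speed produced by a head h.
Formula: V = \sqrt{2 g h}
V = √(2·9.81·9) = 13.29 m/s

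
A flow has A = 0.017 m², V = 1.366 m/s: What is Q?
Formula: Q = A V
Q = 0.017·1.366·1000 = 23.22 L/s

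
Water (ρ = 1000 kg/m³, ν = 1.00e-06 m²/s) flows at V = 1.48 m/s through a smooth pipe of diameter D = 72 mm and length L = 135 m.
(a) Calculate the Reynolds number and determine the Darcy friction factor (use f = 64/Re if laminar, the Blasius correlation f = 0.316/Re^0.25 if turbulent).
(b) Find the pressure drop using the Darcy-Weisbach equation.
(a) Re = V·D/ν = 1.48·0.072/1.00e-06 = 106560 → turbulent (Re > 4000); f = 0.316/Re^0.25 = 0.316/106560^0.25 = 0.01749 (Blasius is strictly valid for Re ≲ 1e5; used here as the smooth-pipe estimate the problem specifies)
(b) Darcy-Weisbach: ΔP = f·(L/D)·½ρV²/1000 = 0.01749·(135/0.072)·½·1000·1.48²/1000 = 35.92 kPa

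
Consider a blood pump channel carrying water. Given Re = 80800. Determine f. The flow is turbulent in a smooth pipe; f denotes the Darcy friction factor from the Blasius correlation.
Formula: f = \frac{0.316}{Re^{0.25}}
f = 0.316/80800^0.25 = 0.01874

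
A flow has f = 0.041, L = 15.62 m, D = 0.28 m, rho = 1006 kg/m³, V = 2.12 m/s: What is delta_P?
Formula: \Delta P = f \frac{L}{D} \frac{\rho V^2}{2}
delta_P = 0.041·(15.62/0.28)·0.5·1006·2.12²/1000 = 5.171 kPa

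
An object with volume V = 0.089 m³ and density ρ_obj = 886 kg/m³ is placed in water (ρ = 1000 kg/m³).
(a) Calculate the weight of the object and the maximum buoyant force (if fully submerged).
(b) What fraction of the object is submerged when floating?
(a) W=rho_obj*g*V=886*9.81*0.089=773.6 N; F_B(max)=rho*g*V=1000*9.81*0.089=873.1 N
(b) Floating fraction=rho_obj/rho=886/1000=0.886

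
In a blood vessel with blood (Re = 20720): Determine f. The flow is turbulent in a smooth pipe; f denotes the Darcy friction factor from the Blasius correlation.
Formula: f = \frac{0.316}{Re^{0.25}}
f = 0.316/20720^0.25 = 0.02634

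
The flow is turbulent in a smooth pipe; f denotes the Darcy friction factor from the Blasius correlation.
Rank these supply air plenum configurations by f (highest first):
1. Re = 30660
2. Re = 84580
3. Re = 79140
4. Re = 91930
Case 1: f = 0.02388
Case 2: f = 0.01853
Case 3: f = 0.01884
Case 4: f = 0.01815
Ranking (highest first): 1, 3, 2, 4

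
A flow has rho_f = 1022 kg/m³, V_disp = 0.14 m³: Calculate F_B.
Formula: F_B = \rho_f g V_{disp}
F_B = 1022·9.81·0.14 = 1404 N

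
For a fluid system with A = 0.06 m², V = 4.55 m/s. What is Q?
Formula: Q = A V
Q = 0.06·4.55·1000 = 273 L/s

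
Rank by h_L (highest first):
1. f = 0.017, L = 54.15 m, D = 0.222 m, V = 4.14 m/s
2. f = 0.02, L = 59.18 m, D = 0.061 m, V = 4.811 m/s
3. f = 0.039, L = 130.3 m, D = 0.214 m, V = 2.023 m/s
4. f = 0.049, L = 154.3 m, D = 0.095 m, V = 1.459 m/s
Case 1: h_L = 3.622 m
Case 2: h_L = 22.89 m
Case 3: h_L = 4.953 m
Case 4: h_L = 8.635 m
Ranking (highest first): 2, 4, 3, 1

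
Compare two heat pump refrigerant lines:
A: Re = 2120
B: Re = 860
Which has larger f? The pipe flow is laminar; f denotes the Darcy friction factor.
f(A) = 0.03019, f(B) = 0.07442. Answer: B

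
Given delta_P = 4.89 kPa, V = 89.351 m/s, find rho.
Formula: V = \sqrt{\frac{2 \Delta P}{\rho}}
Substituting knowns: 89.351 = √(2·(4.89·1000)/rho)
Solving for rho: rho = 2·(4.89·1000)/89.351² = 1.225 kg/m³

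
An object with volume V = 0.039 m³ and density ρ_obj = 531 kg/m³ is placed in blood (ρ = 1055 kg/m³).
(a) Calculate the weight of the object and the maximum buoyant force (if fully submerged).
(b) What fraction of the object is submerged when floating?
(a) W=rho_obj*g*V=531*9.81*0.039=203.2 N; F_B(max)=rho*g*V=1055*9.81*0.039=403.6 N
(b) Floating fraction=rho_obj/rho=531/1055=0.503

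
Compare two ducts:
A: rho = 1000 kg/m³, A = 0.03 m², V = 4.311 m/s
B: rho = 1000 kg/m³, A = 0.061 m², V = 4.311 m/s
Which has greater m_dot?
m_dot(A) = 129.3 kg/s, m_dot(B) = 263 kg/s. Answer: B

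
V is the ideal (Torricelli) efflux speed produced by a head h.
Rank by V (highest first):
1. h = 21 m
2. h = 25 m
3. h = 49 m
Case 1: V = 20.3 m/s
Case 2: V = 22.15 m/s
Case 3: V = 31.01 m/s
Ranking (highest first): 3, 2, 1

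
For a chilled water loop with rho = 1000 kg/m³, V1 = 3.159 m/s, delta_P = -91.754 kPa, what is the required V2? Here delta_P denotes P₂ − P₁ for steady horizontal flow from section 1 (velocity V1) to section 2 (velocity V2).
Formula: \Delta P = \frac{1}{2} \rho (V_1^2 - V_2^2)
Substituting knowns: -91.754 = 0.5·1000·(3.159² − V2²)/1000
Solving for V2: V2 = √(3.159² − 2·(-91.754·1000)/1000) = 13.91 m/s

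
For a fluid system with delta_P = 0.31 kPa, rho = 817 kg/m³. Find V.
Formula: V = \sqrt{\frac{2 \Delta P}{\rho}}
V = √(2·(0.31·1000)/817) = 0.8711 m/s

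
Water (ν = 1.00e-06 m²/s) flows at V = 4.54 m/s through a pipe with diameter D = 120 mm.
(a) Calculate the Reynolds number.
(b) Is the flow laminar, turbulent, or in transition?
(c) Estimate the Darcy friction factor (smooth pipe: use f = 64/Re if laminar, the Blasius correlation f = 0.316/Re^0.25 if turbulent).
(a) Re = V·D/ν = 4.54·0.12/1.00e-06 = 544800
(b) Flow regime: turbulent (Re > 4000)
(c) Friction factor: f = 0.316/Re^0.25 = 0.316/544800^0.25 = 0.01163 (Blasius is strictly valid for Re ≲ 1e5; used here as the smooth-pipe estimate the problem specifies)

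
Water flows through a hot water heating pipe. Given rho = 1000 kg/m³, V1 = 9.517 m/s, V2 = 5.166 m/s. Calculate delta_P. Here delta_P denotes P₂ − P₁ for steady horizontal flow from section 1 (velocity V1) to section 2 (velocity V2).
Formula: \Delta P = \frac{1}{2} \rho (V_1^2 - V_2^2)
delta_P = 0.5·1000·(9.517² − 5.166²)/1000 = 31.94 kPa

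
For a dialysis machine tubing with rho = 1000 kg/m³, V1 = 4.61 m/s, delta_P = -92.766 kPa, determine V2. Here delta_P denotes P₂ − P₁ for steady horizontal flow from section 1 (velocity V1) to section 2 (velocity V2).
Formula: \Delta P = \frac{1}{2} \rho (V_1^2 - V_2^2)
Substituting knowns: -92.766 = 0.5·1000·(4.61² − V2²)/1000
Solving for V2: V2 = √(4.61² − 2·(-92.766·1000)/1000) = 14.38 m/s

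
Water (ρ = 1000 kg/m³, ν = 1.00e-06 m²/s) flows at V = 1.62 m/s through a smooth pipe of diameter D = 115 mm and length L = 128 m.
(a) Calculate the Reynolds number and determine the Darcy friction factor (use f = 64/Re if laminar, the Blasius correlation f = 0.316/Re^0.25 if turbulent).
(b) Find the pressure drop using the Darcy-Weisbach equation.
(a) Re = V·D/ν = 1.62·0.115/1.00e-06 = 186300 → turbulent (Re > 4000); f = 0.316/Re^0.25 = 0.316/186300^0.25 = 0.01521 (Blasius is strictly valid for Re ≲ 1e5; used here as the smooth-pipe estimate the problem specifies)
(b) Darcy-Weisbach: ΔP = f·(L/D)·½ρV²/1000 = 0.01521·(128/0.115)·½·1000·1.62²/1000 = 22.21 kPa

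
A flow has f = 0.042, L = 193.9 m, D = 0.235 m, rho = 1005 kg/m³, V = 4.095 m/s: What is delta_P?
Formula: \Delta P = f \frac{L}{D} \frac{\rho V^2}{2}
delta_P = 0.042·(193.9/0.235)·0.5·1005·4.095²/1000 = 292 kPa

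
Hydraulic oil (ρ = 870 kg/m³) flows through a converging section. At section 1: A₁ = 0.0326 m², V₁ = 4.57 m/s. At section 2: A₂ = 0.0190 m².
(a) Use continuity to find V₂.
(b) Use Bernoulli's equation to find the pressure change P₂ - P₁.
(a) Continuity: A₁V₁=A₂V₂ -> V₂=A₁V₁/A₂=0.0326*4.57/0.0190=7.84 m/s
(b) Bernoulli: P₂-P₁=0.5*rho*(V₁^2-V₂^2)/1000=0.5*870*(4.57^2-7.84^2)/1000=-17.65 kPa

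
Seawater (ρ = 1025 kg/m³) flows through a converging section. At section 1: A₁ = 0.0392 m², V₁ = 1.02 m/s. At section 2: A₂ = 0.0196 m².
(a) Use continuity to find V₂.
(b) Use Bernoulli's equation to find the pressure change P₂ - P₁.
(a) Continuity: A₁V₁=A₂V₂ -> V₂=A₁V₁/A₂=0.0392*1.02/0.0196=2.04 m/s
(b) Bernoulli: P₂-P₁=0.5*rho*(V₁^2-V₂^2)/1000=0.5*1025*(1.02^2-2.04^2)/1000=-1.6 kPa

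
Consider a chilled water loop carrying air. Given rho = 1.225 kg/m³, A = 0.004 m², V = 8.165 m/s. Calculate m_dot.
Formula: \dot{m} = \rho A V
m_dot = 1.225·0.004·8.165 = 0.04001 kg/s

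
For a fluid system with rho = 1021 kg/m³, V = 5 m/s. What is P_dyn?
Formula: P_{dyn} = \frac{1}{2} \rho V^2
P_dyn = 0.5·1021·5²/1000 = 12.76 kPa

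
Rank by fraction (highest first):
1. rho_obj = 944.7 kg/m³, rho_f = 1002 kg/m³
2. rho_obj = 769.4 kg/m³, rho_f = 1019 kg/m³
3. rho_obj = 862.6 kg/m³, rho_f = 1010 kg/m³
Case 1: fraction = 0.9428
Case 2: fraction = 0.7551
Case 3: fraction = 0.8541
Ranking (highest first): 1, 3, 2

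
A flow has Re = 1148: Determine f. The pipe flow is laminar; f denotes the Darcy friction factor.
Formula: f = \frac{64}{Re}
f = 64/1148 = 0.05575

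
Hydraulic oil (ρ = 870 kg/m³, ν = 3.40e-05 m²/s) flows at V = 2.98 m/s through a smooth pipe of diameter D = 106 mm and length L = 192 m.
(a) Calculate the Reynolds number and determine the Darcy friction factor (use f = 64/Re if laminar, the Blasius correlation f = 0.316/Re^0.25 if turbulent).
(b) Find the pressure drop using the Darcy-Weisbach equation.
(a) Re = V·D/ν = 2.98·0.106/3.40e-05 = 9290.6 → turbulent (Re > 4000); f = 0.316/Re^0.25 = 0.316/9290.6^0.25 = 0.032187
(b) Darcy-Weisbach: ΔP = f·(L/D)·½ρV²/1000 = 0.032187·(192/0.106)·½·870·2.98²/1000 = 225.2 kPa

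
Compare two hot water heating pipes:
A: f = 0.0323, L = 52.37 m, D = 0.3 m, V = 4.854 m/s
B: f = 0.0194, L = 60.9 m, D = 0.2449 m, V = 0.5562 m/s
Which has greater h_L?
h_L(A) = 6.771 m, h_L(B) = 0.07607 m. Answer: A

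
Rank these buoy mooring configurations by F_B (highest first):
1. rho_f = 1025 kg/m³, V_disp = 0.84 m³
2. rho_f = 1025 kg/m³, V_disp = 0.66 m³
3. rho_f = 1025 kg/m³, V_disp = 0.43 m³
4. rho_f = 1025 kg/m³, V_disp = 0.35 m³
Case 1: F_B = 8446 N
Case 2: F_B = 6636 N
Case 3: F_B = 4324 N
Case 4: F_B = 3519 N
Ranking (highest first): 1, 2, 3, 4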